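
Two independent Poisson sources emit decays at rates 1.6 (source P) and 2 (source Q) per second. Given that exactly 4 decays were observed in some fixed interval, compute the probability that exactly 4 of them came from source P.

0.0390

Given the total, each event is independently from source P with probability p = λ_P/(λ_P+λ_Q) = 1.6/3.6 ≈ 0.4444.
So K ~ Binomial(4, 1.6/3.6): P(K = 4) = C(4,4) · (1.6/3.6)^4 · (2/3.6)^0 ≈ 0.0390.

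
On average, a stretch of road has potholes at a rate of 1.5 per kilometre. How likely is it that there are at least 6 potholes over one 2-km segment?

0.0839

Over the interval, μ = 1.5 × 2 = 3 (a 2-km segment = 2 kilometres).
P(N ≥ 6) = 1 − P(N ≤ 5) = 1 − Σ_{j=0}^{5} e^(−μ) μ^j/j! ≈ 0.0839.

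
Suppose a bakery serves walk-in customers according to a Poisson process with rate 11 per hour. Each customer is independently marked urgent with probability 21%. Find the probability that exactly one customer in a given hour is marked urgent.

0.2293

Thinning: the customers that are marked urgent themselves form a Poisson process with rate 0.21 × 11 = 2.31 per hour.
So μ = 2.31.
P(N = 1) = e^(−2.31) · 2.31^1/1! ≈ 0.2293.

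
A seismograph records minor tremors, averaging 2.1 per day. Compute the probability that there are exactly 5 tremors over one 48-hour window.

0.1633

Over the interval, μ = 2.1 × 2 = 4.2 (a 48-hour window = 2 days).
P(N = 5) = e^(−μ) μ^5/5! = e^(−4.2) · 4.2^5/120 ≈ 0.1633.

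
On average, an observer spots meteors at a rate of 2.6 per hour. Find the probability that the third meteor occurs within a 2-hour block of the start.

Over the interval, μ = 2.6 × 2 = 5.2 (a 2-hour block = 2 hours).
The third arrival falls in the interval iff at least 3 events occur there: P(S_3 ≤ t) = P(N ≥ 3) = 1 − P(N ≤ 2) ≈ 0.8912.

0.8912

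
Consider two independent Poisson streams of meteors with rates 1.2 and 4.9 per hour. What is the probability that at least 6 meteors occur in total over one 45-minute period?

Independent Poisson processes superpose: combined rate λ = 1.2 + 4.9 = 6.1 per hour.
Over the interval, μ = 6.1 × 0.75 = 4.575 (a 45-minute period = 0.75 hours).
P(N ≥ 6) = 1 − P(N ≤ 5) ≈ 0.3099.

0.3099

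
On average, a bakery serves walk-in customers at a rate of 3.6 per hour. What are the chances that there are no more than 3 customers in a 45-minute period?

0.7141

Over the interval, μ = 3.6 × 0.75 = 2.7 (a 45-minute period = 0.75 hours).
P(N ≤ 3) = Σ_{j=0}^{3} e^(−μ) μ^j/j! ≈ 0.7141.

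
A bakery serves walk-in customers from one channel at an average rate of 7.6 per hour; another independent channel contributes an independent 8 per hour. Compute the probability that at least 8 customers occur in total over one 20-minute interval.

0.1551

Independent Poisson processes superpose: combined rate λ = 7.6 + 8 = 15.6 per hour.
Over the interval, μ = 15.6 × 1/3 = 5.2 (a 20-minute interval = 1/3 hours).
P(N ≥ 8) = 1 − P(N ≤ 7) ≈ 0.1551.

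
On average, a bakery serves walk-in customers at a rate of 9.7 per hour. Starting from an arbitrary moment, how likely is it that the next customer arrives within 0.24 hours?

0.9025

Inter-arrival times are exponential with rate λ = 9.7 per hour.
P(T ≤ 0.24) = 1 − e^(−λt) = 1 − e^(−9.7 × 0.24) = 1 − e^(−2.328) ≈ 0.9025.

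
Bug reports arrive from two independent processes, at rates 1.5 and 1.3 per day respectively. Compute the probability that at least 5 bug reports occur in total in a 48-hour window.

0.6578

Independent Poisson processes superpose: combined rate λ = 1.5 + 1.3 = 2.8 per day.
Over the interval, μ = 2.8 × 2 = 5.6 (a 48-hour window = 2 days).
P(N ≥ 5) = 1 − P(N ≤ 4) ≈ 0.6578.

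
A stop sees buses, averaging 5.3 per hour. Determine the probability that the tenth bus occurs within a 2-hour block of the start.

Over the interval, μ = 5.3 × 2 = 10.6 (a 2-hour block = 2 hours).
The tenth arrival falls in the interval iff at least 10 events occur there: P(S_10 ≤ t) = P(N ≥ 10) = 1 − P(N ≤ 9) ≈ 0.6146.

0.6146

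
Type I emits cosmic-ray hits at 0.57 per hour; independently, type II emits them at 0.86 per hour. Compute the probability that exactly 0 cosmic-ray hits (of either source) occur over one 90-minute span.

Independent Poisson processes superpose: combined rate λ = 0.57 + 0.86 = 1.43 per hour.
Over the interval, μ = 1.43 × 1.5 = 2.145 (a 90-minute span = 1.5 hours).
P(N = 0) = e^(−2.145) · 2.145^0/0! ≈ 0.1171.

0.1171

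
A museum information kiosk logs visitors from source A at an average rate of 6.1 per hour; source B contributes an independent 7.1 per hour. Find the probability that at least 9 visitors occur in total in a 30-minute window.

Independent Poisson processes superpose: combined rate λ = 6.1 + 7.1 = 13.2 per hour.
Over the interval, μ = 13.2 × 0.5 = 6.6 (a 30-minute window = 0.5 hours).
P(N ≥ 9) = 1 − P(N ≤ 8) ≈ 0.2204.

0.2204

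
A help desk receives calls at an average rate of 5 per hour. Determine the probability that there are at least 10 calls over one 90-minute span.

0.2236

Over the interval, μ = 5 × 1.5 = 7.5 (a 90-minute span = 1.5 hours).
P(N ≥ 10) = 1 − P(N ≤ 9) = 1 − Σ_{j=0}^{9} e^(−μ) μ^j/j! ≈ 0.2236.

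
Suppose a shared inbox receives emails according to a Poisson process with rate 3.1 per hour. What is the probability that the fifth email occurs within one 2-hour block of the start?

0.7408

Over the interval, μ = 3.1 × 2 = 6.2 (a 2-hour block = 2 hours).
The fifth arrival falls in the interval iff at least 5 events occur there: P(S_5 ≤ t) = P(N ≥ 5) = 1 − P(N ≤ 4) ≈ 0.7408.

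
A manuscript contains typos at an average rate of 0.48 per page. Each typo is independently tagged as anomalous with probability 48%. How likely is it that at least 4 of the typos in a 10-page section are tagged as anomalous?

0.2015

Thinning: the typos that are tagged as anomalous themselves form a Poisson process with rate 0.48 × 0.48 = 0.2304 per page.
Over the interval, μ = 0.2304 × 10 = 2.304 (a 10-page section = 10 pages).
P(N ≥ 4) = 1 − P(N ≤ 3) ≈ 0.2015.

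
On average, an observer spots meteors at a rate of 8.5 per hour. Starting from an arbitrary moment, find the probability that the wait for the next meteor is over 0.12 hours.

The wait for the next event is exponential with rate λ = 8.5 per hour.
P(T > 0.12) = e^(−λt) = e^(−8.5 × 0.12) = e^(−1.02) ≈ 0.3606.

0.3606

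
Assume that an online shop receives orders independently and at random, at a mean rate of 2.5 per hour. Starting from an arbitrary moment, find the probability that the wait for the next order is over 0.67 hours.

The wait for the next event is exponential with rate λ = 2.5 per hour.
P(T > 0.67) = e^(−λt) = e^(−2.5 × 0.67) = e^(−1.675) ≈ 0.1873.

0.1873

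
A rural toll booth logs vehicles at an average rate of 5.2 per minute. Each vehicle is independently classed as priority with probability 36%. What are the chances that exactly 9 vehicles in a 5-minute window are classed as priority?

0.1308

Thinning: the vehicles that are classed as priority themselves form a Poisson process with rate 0.36 × 5.2 = 1.872 per minute.
Over the interval, μ = 1.872 × 5 = 9.36 (a 5-minute window = 5 minutes).
P(N = 9) = e^(−9.36) · 9.36^9/9! ≈ 0.1308.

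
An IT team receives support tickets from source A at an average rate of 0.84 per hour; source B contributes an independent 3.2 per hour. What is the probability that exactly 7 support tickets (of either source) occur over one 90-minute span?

Independent Poisson processes superpose: combined rate λ = 0.84 + 3.2 = 4.04 per hour.
Over the interval, μ = 4.04 × 1.5 = 6.06 (a 90-minute span = 1.5 hours).
P(N = 7) = e^(−6.06) · 6.06^7/7! ≈ 0.1390.

0.1390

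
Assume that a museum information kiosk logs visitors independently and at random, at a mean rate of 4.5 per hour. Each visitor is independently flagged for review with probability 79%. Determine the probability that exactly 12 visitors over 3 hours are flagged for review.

0.1055

Thinning: the visitors that are flagged for review themselves form a Poisson process with rate 0.79 × 4.5 = 3.555 per hour.
Over the interval, μ = 3.555 × 3 = 10.665 (3 hours).
P(N = 12) = e^(−10.665) · 10.665^12/12! ≈ 0.1055.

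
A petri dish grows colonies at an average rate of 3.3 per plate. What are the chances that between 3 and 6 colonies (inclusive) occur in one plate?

0.5896

With mean μ = 3.3 per plate,
P(3 ≤ N ≤ 6) = Σ_{j=3}^{6} e^(−3.3) · 3.3^j/j! ≈ 0.5896.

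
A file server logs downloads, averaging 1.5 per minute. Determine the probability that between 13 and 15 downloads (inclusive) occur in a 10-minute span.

0.3005

Over the interval, μ = 1.5 × 10 = 15 (a 10-minute span = 10 minutes).
P(13 ≤ N ≤ 15) = Σ_{j=13}^{15} e^(−15) · 15^j/j! ≈ 0.3005.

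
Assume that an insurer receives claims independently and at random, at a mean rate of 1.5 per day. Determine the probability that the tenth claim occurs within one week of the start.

Over the interval, μ = 1.5 × 7 = 10.5 (a week = 7 days).
The tenth arrival falls in the interval iff at least 10 events occur there: P(S_10 ≤ t) = P(N ≥ 10) = 1 − P(N ≤ 9) ≈ 0.6029.

0.6029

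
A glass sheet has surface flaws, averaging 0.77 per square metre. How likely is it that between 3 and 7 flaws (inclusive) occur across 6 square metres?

0.7427

Over the interval, μ = 0.77 × 6 = 4.62 (6 square metres).
P(3 ≤ N ≤ 7) = Σ_{j=3}^{7} e^(−4.62) · 4.62^j/j! ≈ 0.7427.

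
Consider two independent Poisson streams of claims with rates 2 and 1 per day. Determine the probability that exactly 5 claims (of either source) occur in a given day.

Independent Poisson processes superpose: combined rate λ = 2 + 1 = 3 per day.
So μ = 3.
P(N = 5) = e^(−3) · 3^5/5! ≈ 0.1008.

0.1008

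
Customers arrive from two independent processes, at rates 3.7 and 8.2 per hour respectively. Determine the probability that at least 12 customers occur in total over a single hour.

0.5269

Independent Poisson processes superpose: combined rate λ = 3.7 + 8.2 = 11.9 per hour.
So μ = 11.9.
P(N ≥ 12) = 1 − P(N ≤ 11) ≈ 0.5269.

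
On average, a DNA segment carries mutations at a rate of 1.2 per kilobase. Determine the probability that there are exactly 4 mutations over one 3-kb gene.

0.1912

Over the interval, μ = 1.2 × 3 = 3.6 (a 3-kb gene = 3 kilobases).
P(N = 4) = e^(−μ) μ^4/4! = e^(−3.6) · 3.6^4/24 ≈ 0.1912.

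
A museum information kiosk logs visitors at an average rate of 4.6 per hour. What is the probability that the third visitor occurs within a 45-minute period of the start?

Over the interval, μ = 4.6 × 0.75 = 3.45 (a 45-minute period = 0.75 hours).
The third arrival falls in the interval iff at least 3 events occur there: P(S_3 ≤ t) = P(N ≥ 3) = 1 − P(N ≤ 2) ≈ 0.6698.

0.6698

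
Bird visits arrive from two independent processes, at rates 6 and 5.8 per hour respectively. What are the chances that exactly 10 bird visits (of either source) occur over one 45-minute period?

Independent Poisson processes superpose: combined rate λ = 6 + 5.8 = 11.8 per hour.
Over the interval, μ = 11.8 × 0.75 = 8.85 (a 45-minute period = 0.75 hours).
P(N = 10) = e^(−8.85) · 8.85^10/10! ≈ 0.1165.

0.1165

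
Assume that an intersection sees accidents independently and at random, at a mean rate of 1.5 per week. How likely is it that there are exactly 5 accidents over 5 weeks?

0.1094

Over the interval, μ = 1.5 × 5 = 7.5 (5 weeks).
P(N = 5) = e^(−μ) μ^5/5! = e^(−7.5) · 7.5^5/120 ≈ 0.1094.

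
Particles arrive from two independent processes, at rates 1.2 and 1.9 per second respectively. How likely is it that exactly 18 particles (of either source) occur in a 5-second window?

Independent Poisson processes superpose: combined rate λ = 1.2 + 1.9 = 3.1 per second.
Over the interval, μ = 3.1 × 5 = 15.5 (a 5-second window = 5 seconds).
P(N = 18) = e^(−15.5) · 15.5^18/18! ≈ 0.0773.

0.0773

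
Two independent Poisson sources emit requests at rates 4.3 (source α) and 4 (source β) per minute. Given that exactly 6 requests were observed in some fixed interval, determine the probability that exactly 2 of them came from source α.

Given the total, each event is independently from source α with probability p = λ_α/(λ_α+λ_β) = 4.3/8.3 ≈ 0.5181.
So K ~ Binomial(6, 4.3/8.3): P(K = 2) = C(6,2) · (4.3/8.3)^2 · (4/8.3)^4 ≈ 0.2172.

0.2172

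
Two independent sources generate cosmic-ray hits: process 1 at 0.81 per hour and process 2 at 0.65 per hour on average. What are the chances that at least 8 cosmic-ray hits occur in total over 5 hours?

0.4459

Independent Poisson processes superpose: combined rate λ = 0.81 + 0.65 = 1.46 per hour.
Over the interval, μ = 1.46 × 5 = 7.3 (5 hours).
P(N ≥ 8) = 1 − P(N ≤ 7) ≈ 0.4459.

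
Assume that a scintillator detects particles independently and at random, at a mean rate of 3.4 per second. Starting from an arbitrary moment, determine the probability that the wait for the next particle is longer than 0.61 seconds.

The wait for the next event is exponential with rate λ = 3.4 per second.
P(T > 0.61) = e^(−λt) = e^(−3.4 × 0.61) = e^(−2.074) ≈ 0.1257.

0.1257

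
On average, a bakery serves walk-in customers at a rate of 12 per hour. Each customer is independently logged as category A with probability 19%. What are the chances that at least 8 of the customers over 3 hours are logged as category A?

Thinning: the customers that are logged as category A themselves form a Poisson process with rate 0.19 × 12 = 2.28 per hour.
Over the interval, μ = 2.28 × 3 = 6.84 (3 hours).
P(N ≥ 8) = 1 − P(N ≤ 7) ≈ 0.3775.

0.3775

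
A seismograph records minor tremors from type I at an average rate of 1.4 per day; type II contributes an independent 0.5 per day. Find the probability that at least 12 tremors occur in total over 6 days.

0.4684

Independent Poisson processes superpose: combined rate λ = 1.4 + 0.5 = 1.9 per day.
Over the interval, μ = 1.9 × 6 = 11.4 (6 days).
P(N ≥ 12) = 1 − P(N ≤ 11) ≈ 0.4684.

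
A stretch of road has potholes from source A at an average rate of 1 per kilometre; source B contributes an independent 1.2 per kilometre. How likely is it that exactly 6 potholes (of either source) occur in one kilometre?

Independent Poisson processes superpose: combined rate λ = 1 + 1.2 = 2.2 per kilometre.
So μ = 2.2.
P(N = 6) = e^(−2.2) · 2.2^6/6! ≈ 0.0174.

0.0174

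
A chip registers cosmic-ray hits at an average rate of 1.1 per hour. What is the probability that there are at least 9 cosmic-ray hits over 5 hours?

0.1056

Over the interval, μ = 1.1 × 5 = 5.5 (5 hours).
P(N ≥ 9) = 1 − P(N ≤ 8) = 1 − Σ_{j=0}^{8} e^(−μ) μ^j/j! ≈ 0.1056.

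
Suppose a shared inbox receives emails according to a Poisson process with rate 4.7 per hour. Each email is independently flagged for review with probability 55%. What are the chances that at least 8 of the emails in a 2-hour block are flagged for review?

0.1517

Thinning: the emails that are flagged for review themselves form a Poisson process with rate 0.55 × 4.7 = 2.585 per hour.
Over the interval, μ = 2.585 × 2 = 5.17 (a 2-hour block = 2 hours).
P(N ≥ 8) = 1 − P(N ≤ 7) ≈ 0.1517.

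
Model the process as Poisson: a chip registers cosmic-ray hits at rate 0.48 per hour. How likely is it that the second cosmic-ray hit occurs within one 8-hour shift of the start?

Over the interval, μ = 0.48 × 8 = 3.84 (an 8-hour shift = 8 hours).
The second arrival falls in the interval iff at least 2 events occur there: P(S_2 ≤ t) = P(N ≥ 2) = 1 − P(N ≤ 1) ≈ 0.8960.

0.8960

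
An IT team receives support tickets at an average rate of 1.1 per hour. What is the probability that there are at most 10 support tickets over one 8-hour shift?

Over the interval, μ = 1.1 × 8 = 8.8 (an 8-hour shift = 8 hours).
P(N ≤ 10) = Σ_{j=0}^{10} e^(−μ) μ^j/j! ≈ 0.7294.

0.7294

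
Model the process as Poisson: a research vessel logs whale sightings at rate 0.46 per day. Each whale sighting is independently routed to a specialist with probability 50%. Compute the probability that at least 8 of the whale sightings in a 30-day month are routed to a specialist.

0.3864

Thinning: the whale sightings that are routed to a specialist themselves form a Poisson process with rate 0.5 × 0.46 = 0.23 per day.
Over the interval, μ = 0.23 × 30 = 6.9 (a 30-day month = 30 days).
P(N ≥ 8) = 1 − P(N ≤ 7) ≈ 0.3864.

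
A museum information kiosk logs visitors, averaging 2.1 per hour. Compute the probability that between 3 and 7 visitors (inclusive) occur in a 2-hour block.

0.7258

Over the interval, μ = 2.1 × 2 = 4.2 (a 2-hour block = 2 hours).
P(3 ≤ N ≤ 7) = Σ_{j=3}^{7} e^(−4.2) · 4.2^j/j! ≈ 0.7258.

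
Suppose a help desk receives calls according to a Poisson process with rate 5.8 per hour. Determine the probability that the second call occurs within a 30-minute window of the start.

0.7854

Over the interval, μ = 5.8 × 0.5 = 2.9 (a 30-minute window = 0.5 hours).
The second arrival falls in the interval iff at least 2 events occur there: P(S_2 ≤ t) = P(N ≥ 2) = 1 − P(N ≤ 1) ≈ 0.7854.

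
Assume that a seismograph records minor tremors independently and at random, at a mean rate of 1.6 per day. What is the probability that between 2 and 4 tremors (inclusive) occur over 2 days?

Over the interval, μ = 1.6 × 2 = 3.2 (2 days).
P(2 ≤ N ≤ 4) = Σ_{j=2}^{4} e^(−3.2) · 3.2^j/j! ≈ 0.6094.

0.6094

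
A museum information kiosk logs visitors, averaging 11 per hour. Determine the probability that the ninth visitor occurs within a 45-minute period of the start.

Over the interval, μ = 11 × 0.75 = 8.25 (a 45-minute period = 0.75 hours).
The ninth arrival falls in the interval iff at least 9 events occur there: P(S_9 ≤ t) = P(N ≥ 9) = 1 − P(N ≤ 8) ≈ 0.4423.

0.4423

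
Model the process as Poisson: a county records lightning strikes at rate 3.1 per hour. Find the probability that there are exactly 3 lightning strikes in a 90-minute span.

0.1602

Over the interval, μ = 3.1 × 1.5 = 4.65 (a 90-minute span = 1.5 hours).
P(N = 3) = e^(−μ) μ^3/3! = e^(−4.65) · 4.65^3/6 ≈ 0.1602.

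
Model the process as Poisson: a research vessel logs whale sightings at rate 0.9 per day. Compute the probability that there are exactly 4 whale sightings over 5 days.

Over the interval, μ = 0.9 × 5 = 4.5 (5 days).
P(N = 4) = e^(−μ) μ^4/4! = e^(−4.5) · 4.5^4/24 ≈ 0.1898.

0.1898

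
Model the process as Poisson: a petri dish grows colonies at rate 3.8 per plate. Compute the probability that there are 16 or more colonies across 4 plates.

Over the interval, μ = 3.8 × 4 = 15.2 (4 plates).
P(N ≥ 16) = 1 − P(N ≤ 15) = 1 − Σ_{j=0}^{15} e^(−μ) μ^j/j! ≈ 0.4524.

0.4524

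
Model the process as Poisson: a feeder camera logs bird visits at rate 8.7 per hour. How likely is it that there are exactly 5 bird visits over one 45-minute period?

0.1445

Over the interval, μ = 8.7 × 0.75 = 6.525 (a 45-minute period = 0.75 hours).
P(N = 5) = e^(−μ) μ^5/5! = e^(−6.525) · 6.525^5/120 ≈ 0.1445.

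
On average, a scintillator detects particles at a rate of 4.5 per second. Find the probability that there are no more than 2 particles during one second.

0.1736

With mean μ = 4.5 per second,
P(N ≤ 2) = Σ_{j=0}^{2} e^(−μ) μ^j/j! ≈ 0.1736.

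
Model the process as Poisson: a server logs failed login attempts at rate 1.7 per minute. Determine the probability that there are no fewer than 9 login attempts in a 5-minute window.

Over the interval, μ = 1.7 × 5 = 8.5 (a 5-minute window = 5 minutes).
P(N ≥ 9) = 1 − P(N ≤ 8) = 1 − Σ_{j=0}^{8} e^(−μ) μ^j/j! ≈ 0.4769.

0.4769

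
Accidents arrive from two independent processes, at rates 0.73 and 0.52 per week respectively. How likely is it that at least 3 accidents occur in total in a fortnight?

Independent Poisson processes superpose: combined rate λ = 0.73 + 0.52 = 1.25 per week.
Over the interval, μ = 1.25 × 2 = 2.5 (a fortnight = 2 weeks).
P(N ≥ 3) = 1 − P(N ≤ 2) ≈ 0.4562.

0.4562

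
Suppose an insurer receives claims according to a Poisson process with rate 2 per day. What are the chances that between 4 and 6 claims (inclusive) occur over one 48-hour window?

0.4559

Over the interval, μ = 2 × 2 = 4 (a 48-hour window = 2 days).
P(4 ≤ N ≤ 6) = Σ_{j=4}^{6} e^(−4) · 4^j/j! ≈ 0.4559.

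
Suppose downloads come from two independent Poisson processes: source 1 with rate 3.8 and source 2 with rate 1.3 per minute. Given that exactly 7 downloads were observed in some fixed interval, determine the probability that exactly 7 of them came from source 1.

Given the total, each event is independently from source 1 with probability p = λ_1/(λ_1+λ_2) = 3.8/5.1 ≈ 0.7451.
So K ~ Binomial(7, 3.8/5.1): P(K = 7) = C(7,7) · (3.8/5.1)^7 · (1.3/5.1)^0 ≈ 0.1275.

0.1275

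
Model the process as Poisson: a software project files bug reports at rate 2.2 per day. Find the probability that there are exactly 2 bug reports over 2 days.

0.1188

Over the interval, μ = 2.2 × 2 = 4.4 (2 days).
P(N = 2) = e^(−μ) μ^2/2! = e^(−4.4) · 4.4^2/2 ≈ 0.1188.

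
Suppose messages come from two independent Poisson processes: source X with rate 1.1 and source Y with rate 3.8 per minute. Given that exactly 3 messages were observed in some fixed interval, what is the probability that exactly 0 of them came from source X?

0.4664

Given the total, each event is independently from source X with probability p = λ_X/(λ_X+λ_Y) = 1.1/4.9 ≈ 0.2245.
So K ~ Binomial(3, 1.1/4.9): P(K = 0) = C(3,0) · (1.1/4.9)^0 · (3.8/4.9)^3 ≈ 0.4664.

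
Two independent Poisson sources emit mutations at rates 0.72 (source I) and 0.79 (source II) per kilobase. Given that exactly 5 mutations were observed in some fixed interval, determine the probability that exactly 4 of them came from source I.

0.1352

Given the total, each event is independently from source I with probability p = λ_I/(λ_I+λ_II) = 0.72/1.51 ≈ 0.4768.
So K ~ Binomial(5, 0.72/1.51): P(K = 4) = C(5,4) · (0.72/1.51)^4 · (0.79/1.51)^1 ≈ 0.1352.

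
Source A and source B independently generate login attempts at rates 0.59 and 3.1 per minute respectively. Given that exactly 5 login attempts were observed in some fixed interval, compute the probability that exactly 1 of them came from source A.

0.3982

Given the total, each event is independently from source A with probability p = λ_A/(λ_A+λ_B) = 0.59/3.69 ≈ 0.1599.
So K ~ Binomial(5, 0.59/3.69): P(K = 1) = C(5,1) · (0.59/3.69)^1 · (3.1/3.69)^4 ≈ 0.3982.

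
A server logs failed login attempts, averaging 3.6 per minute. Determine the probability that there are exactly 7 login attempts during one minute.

With mean μ = 3.6 per minute,
P(N = 7) = e^(−μ) μ^7/7! = e^(−3.6) · 3.6^7/5040 ≈ 0.0425.

0.0425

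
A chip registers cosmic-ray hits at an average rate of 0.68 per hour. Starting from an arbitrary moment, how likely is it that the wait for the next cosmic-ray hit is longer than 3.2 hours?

0.1135

The wait for the next event is exponential with rate λ = 0.68 per hour.
P(T > 3.2) = e^(−λt) = e^(−0.68 × 3.2) = e^(−2.176) ≈ 0.1135.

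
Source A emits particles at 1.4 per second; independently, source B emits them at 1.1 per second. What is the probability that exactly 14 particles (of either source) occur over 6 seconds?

0.1024

Independent Poisson processes superpose: combined rate λ = 1.4 + 1.1 = 2.5 per second.
Over the interval, μ = 2.5 × 6 = 15 (6 seconds).
P(N = 14) = e^(−15) · 15^14/14! ≈ 0.1024.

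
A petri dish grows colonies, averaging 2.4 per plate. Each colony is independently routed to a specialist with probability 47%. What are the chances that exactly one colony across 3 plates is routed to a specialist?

0.1148

Thinning: the colonies that are routed to a specialist themselves form a Poisson process with rate 0.47 × 2.4 = 1.128 per plate.
Over the interval, μ = 1.128 × 3 = 3.384 (3 plates).
P(N = 1) = e^(−3.384) · 3.384^1/1! ≈ 0.1148.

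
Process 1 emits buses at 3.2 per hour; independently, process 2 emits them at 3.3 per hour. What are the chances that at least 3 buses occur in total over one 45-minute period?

0.8644

Independent Poisson processes superpose: combined rate λ = 3.2 + 3.3 = 6.5 per hour.
Over the interval, μ = 6.5 × 0.75 = 4.875 (a 45-minute period = 0.75 hours).
P(N ≥ 3) = 1 − P(N ≤ 2) ≈ 0.8644.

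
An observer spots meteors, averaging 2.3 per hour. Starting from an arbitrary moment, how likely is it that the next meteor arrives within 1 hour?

Inter-arrival times are exponential with rate λ = 2.3 per hour.
P(T ≤ 1) = 1 − e^(−λt) = 1 − e^(−2.3 × 1) = 1 − e^(−2.3) ≈ 0.8997.

0.8997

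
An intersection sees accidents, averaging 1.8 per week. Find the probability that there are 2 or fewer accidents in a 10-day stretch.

0.5256

Over the interval, μ = 1.8 × 10/7 ≈ 2.57143 (a 10-day stretch = 10/7 weeks).
P(N ≤ 2) = Σ_{j=0}^{2} e^(−μ) μ^j/j! ≈ 0.5256.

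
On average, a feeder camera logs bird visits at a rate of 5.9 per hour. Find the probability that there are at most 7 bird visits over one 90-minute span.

0.3418

Over the interval, μ = 5.9 × 1.5 = 8.85 (a 90-minute span = 1.5 hours).
P(N ≤ 7) = Σ_{j=0}^{7} e^(−μ) μ^j/j! ≈ 0.3418.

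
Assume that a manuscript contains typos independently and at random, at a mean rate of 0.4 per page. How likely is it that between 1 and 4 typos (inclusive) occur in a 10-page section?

Over the interval, μ = 0.4 × 10 = 4 (a 10-page section = 10 pages).
P(1 ≤ N ≤ 4) = Σ_{j=1}^{4} e^(−4) · 4^j/j! ≈ 0.6105.

0.6105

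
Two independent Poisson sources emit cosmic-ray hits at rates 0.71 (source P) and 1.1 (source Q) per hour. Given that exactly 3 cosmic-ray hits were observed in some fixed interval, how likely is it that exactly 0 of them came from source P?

0.2245

Given the total, each event is independently from source P with probability p = λ_P/(λ_P+λ_Q) = 0.71/1.81 ≈ 0.3923.
So K ~ Binomial(3, 0.71/1.81): P(K = 0) = C(3,0) · (0.71/1.81)^0 · (1.1/1.81)^3 ≈ 0.2245.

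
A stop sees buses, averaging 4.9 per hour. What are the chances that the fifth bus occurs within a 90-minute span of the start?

0.8566

Over the interval, μ = 4.9 × 1.5 = 7.35 (a 90-minute span = 1.5 hours).
The fifth arrival falls in the interval iff at least 5 events occur there: P(S_5 ≤ t) = P(N ≥ 5) = 1 − P(N ≤ 4) ≈ 0.8566.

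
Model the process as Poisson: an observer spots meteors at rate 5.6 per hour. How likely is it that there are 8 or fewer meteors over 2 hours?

Over the interval, μ = 5.6 × 2 = 11.2 (2 hours).
P(N ≤ 8) = Σ_{j=0}^{8} e^(−μ) μ^j/j! ≈ 0.2147.

0.2147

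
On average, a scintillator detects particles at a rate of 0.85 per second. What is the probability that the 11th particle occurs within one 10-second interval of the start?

Over the interval, μ = 0.85 × 10 = 8.5 (a 10-second interval = 10 seconds).
The 11th arrival falls in the interval iff at least 11 events occur there: P(S_11 ≤ t) = P(N ≥ 11) = 1 − P(N ≤ 10) ≈ 0.2366.

0.2366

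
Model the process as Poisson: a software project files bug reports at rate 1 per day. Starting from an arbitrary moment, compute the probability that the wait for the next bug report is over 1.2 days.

The wait for the next event is exponential with rate λ = 1 per day.
P(T > 1.2) = e^(−λt) = e^(−1 × 1.2) = e^(−1.2) ≈ 0.3012.

0.3012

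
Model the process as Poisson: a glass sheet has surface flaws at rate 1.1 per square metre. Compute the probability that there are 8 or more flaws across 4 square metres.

Over the interval, μ = 1.1 × 4 = 4.4 (4 square metres).
P(N ≥ 8) = 1 − P(N ≤ 7) = 1 − Σ_{j=0}^{7} e^(−μ) μ^j/j! ≈ 0.0786.

0.0786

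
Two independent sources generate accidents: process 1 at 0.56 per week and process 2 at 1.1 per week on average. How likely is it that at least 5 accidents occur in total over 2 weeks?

0.2411

Independent Poisson processes superpose: combined rate λ = 0.56 + 1.1 = 1.66 per week.
Over the interval, μ = 1.66 × 2 = 3.32 (2 weeks).
P(N ≥ 5) = 1 − P(N ≤ 4) ≈ 0.2411.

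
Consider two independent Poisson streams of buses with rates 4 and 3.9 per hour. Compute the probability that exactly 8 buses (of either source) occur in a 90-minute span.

0.0688

Independent Poisson processes superpose: combined rate λ = 4 + 3.9 = 7.9 per hour.
Over the interval, μ = 7.9 × 1.5 = 11.85 (a 90-minute span = 1.5 hours).
P(N = 8) = e^(−11.85) · 11.85^8/8! ≈ 0.0688.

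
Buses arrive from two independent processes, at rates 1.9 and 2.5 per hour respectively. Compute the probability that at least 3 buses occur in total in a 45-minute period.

0.6406

Independent Poisson processes superpose: combined rate λ = 1.9 + 2.5 = 4.4 per hour.
Over the interval, μ = 4.4 × 0.75 = 3.3 (a 45-minute period = 0.75 hours).
P(N ≥ 3) = 1 − P(N ≤ 2) ≈ 0.6406.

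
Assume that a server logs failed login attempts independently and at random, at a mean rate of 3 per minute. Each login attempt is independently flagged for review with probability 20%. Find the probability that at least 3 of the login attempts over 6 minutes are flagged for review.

0.6973

Thinning: the login attempts that are flagged for review themselves form a Poisson process with rate 0.2 × 3 = 0.6 per minute.
Over the interval, μ = 0.6 × 6 = 3.6 (6 minutes).
P(N ≥ 3) = 1 − P(N ≤ 2) ≈ 0.6973.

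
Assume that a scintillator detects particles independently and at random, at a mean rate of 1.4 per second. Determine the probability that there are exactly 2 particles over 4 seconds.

0.0580

Over the interval, μ = 1.4 × 4 = 5.6 (4 seconds).
P(N = 2) = e^(−μ) μ^2/2! = e^(−5.6) · 5.6^2/2 ≈ 0.0580.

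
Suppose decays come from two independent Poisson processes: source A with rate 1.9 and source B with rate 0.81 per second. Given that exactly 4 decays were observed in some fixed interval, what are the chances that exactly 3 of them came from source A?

Given the total, each event is independently from source A with probability p = λ_A/(λ_A+λ_B) = 1.9/2.71 ≈ 0.7011.
So K ~ Binomial(4, 1.9/2.71): P(K = 3) = C(4,3) · (1.9/2.71)^3 · (0.81/2.71)^1 ≈ 0.4120.

0.4120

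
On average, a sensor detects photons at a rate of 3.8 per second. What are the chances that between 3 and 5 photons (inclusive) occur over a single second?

0.5467

With mean μ = 3.8 per second,
P(3 ≤ N ≤ 5) = Σ_{j=3}^{5} e^(−3.8) · 3.8^j/j! ≈ 0.5467.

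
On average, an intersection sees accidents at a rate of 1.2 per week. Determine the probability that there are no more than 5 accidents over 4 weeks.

Over the interval, μ = 1.2 × 4 = 4.8 (4 weeks).
P(N ≤ 5) = Σ_{j=0}^{5} e^(−μ) μ^j/j! ≈ 0.6510.

0.6510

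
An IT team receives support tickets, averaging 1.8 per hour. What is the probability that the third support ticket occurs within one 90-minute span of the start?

Over the interval, μ = 1.8 × 1.5 = 2.7 (a 90-minute span = 1.5 hours).
The third arrival falls in the interval iff at least 3 events occur there: P(S_3 ≤ t) = P(N ≥ 3) = 1 − P(N ≤ 2) ≈ 0.5064.

0.5064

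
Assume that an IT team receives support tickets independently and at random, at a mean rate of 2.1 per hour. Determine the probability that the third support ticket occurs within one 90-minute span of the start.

0.6096

Over the interval, μ = 2.1 × 1.5 = 3.15 (a 90-minute span = 1.5 hours).
The third arrival falls in the interval iff at least 3 events occur there: P(S_3 ≤ t) = P(N ≥ 3) = 1 − P(N ≤ 2) ≈ 0.6096.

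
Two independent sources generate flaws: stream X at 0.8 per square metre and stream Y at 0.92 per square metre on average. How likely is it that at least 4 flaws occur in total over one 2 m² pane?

Independent Poisson processes superpose: combined rate λ = 0.8 + 0.92 = 1.72 per square metre.
Over the interval, μ = 1.72 × 2 = 3.44 (a 2 m² pane = 2 square metres).
P(N ≥ 4) = 1 − P(N ≤ 3) ≈ 0.4504.

0.4504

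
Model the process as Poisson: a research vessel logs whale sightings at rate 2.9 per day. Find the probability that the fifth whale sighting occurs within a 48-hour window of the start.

0.6873

Over the interval, μ = 2.9 × 2 = 5.8 (a 48-hour window = 2 days).
The fifth arrival falls in the interval iff at least 5 events occur there: P(S_5 ≤ t) = P(N ≥ 5) = 1 − P(N ≤ 4) ≈ 0.6873.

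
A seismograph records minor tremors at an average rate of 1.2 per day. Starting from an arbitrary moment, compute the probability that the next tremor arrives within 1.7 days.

0.8700

Inter-arrival times are exponential with rate λ = 1.2 per day.
P(T ≤ 1.7) = 1 − e^(−λt) = 1 − e^(−1.2 × 1.7) = 1 − e^(−2.04) ≈ 0.8700.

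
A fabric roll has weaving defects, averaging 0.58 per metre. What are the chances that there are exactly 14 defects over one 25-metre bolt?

0.1051

Over the interval, μ = 0.58 × 25 = 14.5 (a 25-metre bolt = 25 metres).
P(N = 14) = e^(−μ) μ^14/14! = e^(−14.5) · 14.5^14/87178291200 ≈ 0.1051.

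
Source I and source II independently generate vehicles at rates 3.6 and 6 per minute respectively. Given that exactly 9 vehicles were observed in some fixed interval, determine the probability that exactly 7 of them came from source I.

0.0147

Given the total, each event is independently from source I with probability p = λ_I/(λ_I+λ_II) = 3.6/9.6 = 0.3750.
So K ~ Binomial(9, 3.6/9.6): P(K = 7) = C(9,7) · (3.6/9.6)^7 · (6/9.6)^2 ≈ 0.0147.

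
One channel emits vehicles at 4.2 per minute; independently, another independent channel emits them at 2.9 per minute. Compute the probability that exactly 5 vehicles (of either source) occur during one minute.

0.1241

Independent Poisson processes superpose: combined rate λ = 4.2 + 2.9 = 7.1 per minute.
So μ = 7.1.
P(N = 5) = e^(−7.1) · 7.1^5/5! ≈ 0.1241.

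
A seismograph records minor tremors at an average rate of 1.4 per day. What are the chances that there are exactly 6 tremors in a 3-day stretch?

0.1143

Over the interval, μ = 1.4 × 3 = 4.2 (a 3-day stretch = 3 days).
P(N = 6) = e^(−μ) μ^6/6! = e^(−4.2) · 4.2^6/720 ≈ 0.1143.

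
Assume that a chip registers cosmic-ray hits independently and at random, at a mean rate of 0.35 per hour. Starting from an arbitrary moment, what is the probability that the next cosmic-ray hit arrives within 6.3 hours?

0.8897

Inter-arrival times are exponential with rate λ = 0.35 per hour.
P(T ≤ 6.3) = 1 − e^(−λt) = 1 − e^(−0.35 × 6.3) = 1 − e^(−2.205) ≈ 0.8897.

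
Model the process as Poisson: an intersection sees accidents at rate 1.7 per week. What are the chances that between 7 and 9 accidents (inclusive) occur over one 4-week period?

Over the interval, μ = 1.7 × 4 = 6.8 (a 4-week period = 4 weeks).
P(7 ≤ N ≤ 9) = Σ_{j=7}^{9} e^(−6.8) · 6.8^j/j! ≈ 0.3703.

0.3703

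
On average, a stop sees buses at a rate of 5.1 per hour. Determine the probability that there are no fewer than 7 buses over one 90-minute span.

0.6420

Over the interval, μ = 5.1 × 1.5 = 7.65 (a 90-minute span = 1.5 hours).
P(N ≥ 7) = 1 − P(N ≤ 6) = 1 − Σ_{j=0}^{6} e^(−μ) μ^j/j! ≈ 0.6420.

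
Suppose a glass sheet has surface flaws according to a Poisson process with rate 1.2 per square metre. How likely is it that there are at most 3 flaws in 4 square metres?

Over the interval, μ = 1.2 × 4 = 4.8 (4 square metres).
P(N ≤ 3) = Σ_{j=0}^{3} e^(−μ) μ^j/j! ≈ 0.2942.

0.2942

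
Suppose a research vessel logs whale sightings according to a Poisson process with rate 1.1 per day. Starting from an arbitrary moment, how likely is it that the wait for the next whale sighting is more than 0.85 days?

The wait for the next event is exponential with rate λ = 1.1 per day.
P(T > 0.85) = e^(−λt) = e^(−1.1 × 0.85) = e^(−0.935) ≈ 0.3926.

0.3926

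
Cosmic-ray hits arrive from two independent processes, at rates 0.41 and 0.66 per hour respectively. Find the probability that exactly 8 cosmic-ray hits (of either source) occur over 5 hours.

0.0790

Independent Poisson processes superpose: combined rate λ = 0.41 + 0.66 = 1.07 per hour.
Over the interval, μ = 1.07 × 5 = 5.35 (5 hours).
P(N = 8) = e^(−5.35) · 5.35^8/8! ≈ 0.0790.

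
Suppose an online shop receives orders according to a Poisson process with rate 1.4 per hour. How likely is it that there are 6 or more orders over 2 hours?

Over the interval, μ = 1.4 × 2 = 2.8 (2 hours).
P(N ≥ 6) = 1 − P(N ≤ 5) = 1 − Σ_{j=0}^{5} e^(−μ) μ^j/j! ≈ 0.0651.

0.0651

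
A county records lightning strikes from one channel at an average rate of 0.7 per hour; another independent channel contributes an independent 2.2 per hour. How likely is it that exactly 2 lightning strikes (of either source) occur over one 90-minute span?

0.1221

Independent Poisson processes superpose: combined rate λ = 0.7 + 2.2 = 2.9 per hour.
Over the interval, μ = 2.9 × 1.5 = 4.35 (a 90-minute span = 1.5 hours).
P(N = 2) = e^(−4.35) · 4.35^2/2! ≈ 0.1221.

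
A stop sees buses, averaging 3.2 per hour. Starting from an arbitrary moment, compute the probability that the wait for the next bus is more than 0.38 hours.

The wait for the next event is exponential with rate λ = 3.2 per hour.
P(T > 0.38) = e^(−λt) = e^(−3.2 × 0.38) = e^(−1.216) ≈ 0.2964.

0.2964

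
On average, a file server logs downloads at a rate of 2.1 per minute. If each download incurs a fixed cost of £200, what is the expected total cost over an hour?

£25200

E[N] = 2.1 × 60 = 126 (an hour = 60 minutes); E[cost] = 126 × £200 = £25200.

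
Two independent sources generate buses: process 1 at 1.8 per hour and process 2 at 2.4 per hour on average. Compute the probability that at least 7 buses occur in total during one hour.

Independent Poisson processes superpose: combined rate λ = 1.8 + 2.4 = 4.2 per hour.
So μ = 4.2.
P(N ≥ 7) = 1 − P(N ≤ 6) ≈ 0.1325.

0.1325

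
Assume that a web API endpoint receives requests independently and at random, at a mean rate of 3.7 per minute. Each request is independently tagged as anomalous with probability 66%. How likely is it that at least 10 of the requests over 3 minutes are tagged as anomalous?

Thinning: the requests that are tagged as anomalous themselves form a Poisson process with rate 0.66 × 3.7 = 2.442 per minute.
Over the interval, μ = 2.442 × 3 = 7.326 (3 minutes).
P(N ≥ 10) = 1 − P(N ≤ 9) ≈ 0.2040.

0.2040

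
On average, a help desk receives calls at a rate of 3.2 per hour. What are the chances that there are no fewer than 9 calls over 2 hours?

0.1967

Over the interval, μ = 3.2 × 2 = 6.4 (2 hours).
P(N ≥ 9) = 1 − P(N ≤ 8) = 1 − Σ_{j=0}^{8} e^(−μ) μ^j/j! ≈ 0.1967.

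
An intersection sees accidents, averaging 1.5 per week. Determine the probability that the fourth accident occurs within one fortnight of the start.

0.3528

Over the interval, μ = 1.5 × 2 = 3 (a fortnight = 2 weeks).
The fourth arrival falls in the interval iff at least 4 events occur there: P(S_4 ≤ t) = P(N ≥ 4) = 1 − P(N ≤ 3) ≈ 0.3528.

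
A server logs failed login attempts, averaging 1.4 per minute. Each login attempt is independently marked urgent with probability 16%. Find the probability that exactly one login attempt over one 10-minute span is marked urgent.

Thinning: the login attempts that are marked urgent themselves form a Poisson process with rate 0.16 × 1.4 = 0.224 per minute.
Over the interval, μ = 0.224 × 10 = 2.24 (a 10-minute span = 10 minutes).
P(N = 1) = e^(−2.24) · 2.24^1/1! ≈ 0.2385.

0.2385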